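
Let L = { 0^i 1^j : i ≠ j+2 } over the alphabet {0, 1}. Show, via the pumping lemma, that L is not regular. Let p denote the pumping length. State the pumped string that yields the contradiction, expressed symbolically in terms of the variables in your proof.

0^{p+p!} 1^{p+p!-2}

Toward a contradiction, assume L is regular with pumping length p.
Choose w = 0^p 1^{p+p!-2}. Since p ≠ (p+p!-2)+2 = p+p!, w ∈ L; and |w| ≥ p.
The pumping lemma gives a decomposition w = xyz where |xy| ≤ p and |y| > 0.
The first p characters of w are 0's, so xy (and hence y) consists only of 0's. Write y = 0^k, 1 ≤ k ≤ p.
Since 1 ≤ k ≤ p, k divides p!; set t = 1 + p!/k. Then xy^t z has p + (p!/k)·k = p + p! copies of 0. Now the 0-count is p+p! and (1-count)+2 = (p+p!-2)+2 = p+p!, so i ≠ j+2 fails. So xy^t z = 0^{p+p!} 1^{p+p!-2} ∉ L.
This contradicts the pumping lemma, so L is not regular.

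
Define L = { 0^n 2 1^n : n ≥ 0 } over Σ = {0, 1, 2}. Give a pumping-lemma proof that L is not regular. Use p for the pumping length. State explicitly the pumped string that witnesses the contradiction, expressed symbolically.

0^{p+k} 2 1^p

Assume L is regular; let p be its pumping constant.
Take w = 0^p 2 1^p ∈ L with |w| = 2p+1 ≥ p.
By the pumping lemma, w = xyz with |xy| ≤ p and |y| > 0.
Since the first p symbols of w are all 0's and |xy| ≤ p, y lies entirely in the leading 0-block: y = 0^k for some k with 1 ≤ k ≤ p.
Pump with i = 2: xy^2z = 0^{p+k} 2 1^p, which would require p+k = p. But k ≥ 1, so xy^2z ∉ L.
This contradicts the pumping lemma, so L is not regular.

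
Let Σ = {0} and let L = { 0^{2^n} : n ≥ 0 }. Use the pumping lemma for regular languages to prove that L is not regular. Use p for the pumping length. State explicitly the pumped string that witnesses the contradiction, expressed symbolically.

0^{2^p+k}

Assume L is regular. Let p be the pumping length given by the pumping lemma.
Take w = 0^{2^p} ∈ L with |w| = 2^p ≥ p.
By the pumping lemma, w = xyz with |xy| ≤ p and |y| ≥ 1.
Then y = 0^k for some k with 1 ≤ k ≤ p.
Pump with i = 2: xy^2z = 0^{2^p+k}. Since 1 ≤ k ≤ p < 2^p, we have 2^p < 2^p+k < 2^{p+1}, so 2^p+k is not a power of 2. So xy^2z ∉ L.
This contradicts the pumping lemma, so L is not regular.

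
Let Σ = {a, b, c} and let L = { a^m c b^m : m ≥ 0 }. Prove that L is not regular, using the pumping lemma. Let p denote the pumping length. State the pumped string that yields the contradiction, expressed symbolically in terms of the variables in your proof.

a^{p+k} c b^p

Suppose for contradiction that L is regular, and let p be the pumping length.
Take w = a^p c b^p ∈ L with |w| = 2p+1 ≥ p.
The pumping lemma gives a decomposition w = xyz where |xy| ≤ p and |y| > 0.
Since the first p symbols of w are all a's and |xy| ≤ p, y lies entirely in the leading a-block: y = a^k for some k with 1 ≤ k ≤ p.
Pump with i = 2: xy^2z = a^{p+k} c b^p, which would require p+k = p. But k ≥ 1, so xy^2z ∉ L.
This contradicts the pumping lemma, so L is not regular.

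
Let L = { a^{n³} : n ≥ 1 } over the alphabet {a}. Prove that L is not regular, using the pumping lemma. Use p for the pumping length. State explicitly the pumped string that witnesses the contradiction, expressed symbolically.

a^{p³+k}

Suppose for contradiction that L is regular, and let p be the pumping length.
Take w = a^{p³} ∈ L with |w| = p³ ≥ p.
By the pumping lemma, w = xyz with |xy| ≤ p and |y| ≥ 1.
Then y = a^k for some k with 1 ≤ k ≤ p.
Pump with i = 2: xy^2z = a^{p³+k}. Since 1 ≤ k ≤ p, p³ < p³+k ≤ p³+p < p³+3p²+3p+1 = (p+1)³, so p³+k is not a perfect cube. So xy^2z ∉ L.
This contradicts the pumping lemma, so L is not regular.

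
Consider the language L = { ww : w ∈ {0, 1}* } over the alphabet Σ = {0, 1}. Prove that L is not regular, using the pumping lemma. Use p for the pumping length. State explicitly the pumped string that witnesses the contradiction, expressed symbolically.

Assume L is regular. Let p be the pumping length given by the pumping lemma.
Take w = 0^p 1^p 0^p 1^p = uu where u = 0^p1^p; then w ∈ L and |w| = 4p ≥ p.
The pumping lemma gives a decomposition w = xyz where |xy| ≤ p and |y| > 0.
Since the first p symbols of w are all 0's and |xy| ≤ p, y lies entirely in the leading 0-block: y = 0^k for some k with 1 ≤ k ≤ p.
Pump with i = 2: xy^2z = 0^{p+k} 1^p 0^p 1^p, of length 4p+k. Suppose this equals vv. The string starts with 0 and ends with 1, so v does too; thus the boundary between the two copies of v is a 1→0 transition. There is exactly one such transition, at position 2p+k, so |v| = 2p+k and |vv| = 4p+2k ≠ 4p+k since k ≥ 1. So xy^2z ∉ L.
This contradicts the pumping lemma, so L is not regular.

0^{p+k} 1^p 0^p 1^p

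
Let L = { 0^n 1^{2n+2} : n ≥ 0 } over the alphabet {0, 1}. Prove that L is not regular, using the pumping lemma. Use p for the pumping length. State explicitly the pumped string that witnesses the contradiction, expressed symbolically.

0^{p+k} 1^{2p+2}

Suppose for contradiction that L is regular, and let p be the pumping length.
Choose w = 0^p 1^{2p+2}, which is in L with |w| = 3p+2 ≥ p.
By the pumping lemma, w = xyz with |xy| ≤ p and |y| ≥ 1.
The first p characters of w are 0's, so xy (and hence y) consists only of 0's. Write y = 0^k, 1 ≤ k ≤ p.
Pump with i = 2: xy^2z = 0^{p+k} 1^{2p+2}. For this to lie in L we would need 2p+2 = 2(p+k)+2, which forces k = 0. But k ≥ 1, so xy^2z ∉ L.
Contradiction. Therefore L is not regular.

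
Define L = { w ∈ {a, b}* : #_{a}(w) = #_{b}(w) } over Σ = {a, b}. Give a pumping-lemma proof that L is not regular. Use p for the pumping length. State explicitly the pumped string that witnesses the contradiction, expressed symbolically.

a^{p+k} b^p

Toward a contradiction, assume L is regular with pumping length p.
Choose w = a^p b^p ∈ L with |w| = 2p ≥ p.
Write w = xyz as guaranteed by the lemma, with |xy| ≤ p and |y| > 0.
The first p characters of w are a's, so xy (and hence y) consists only of a's. Write y = a^k, 1 ≤ k ≤ p.
Pump with i = 2: xy^2z = a^{p+k} b^p has p+k occurrences of a but only p of b. Since k ≥ 1 the counts differ, so xy^2z ∉ L.
Contradiction. Therefore L is not regular.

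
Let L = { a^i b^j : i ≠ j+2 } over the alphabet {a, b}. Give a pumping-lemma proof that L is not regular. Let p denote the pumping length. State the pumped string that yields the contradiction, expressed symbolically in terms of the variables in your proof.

Assume L is regular; let p be its pumping constant.
Choose w = a^p b^{p+p!-2}. Since p ≠ (p+p!-2)+2 = p+p!, w ∈ L; and |w| ≥ p.
The pumping lemma gives a decomposition w = xyz where |xy| ≤ p and |y| ≥ 1.
Since the first p symbols of w are all a's and |xy| ≤ p, y lies entirely in the leading a-block: y = a^k for some k with 1 ≤ k ≤ p.
Since 1 ≤ k ≤ p, k divides p!; set t = 1 + p!/k. Then xy^t z has p + (p!/k)·k = p + p! copies of a. Now the a-count is p+p! and (b-count)+2 = (p+p!-2)+2 = p+p!, so i ≠ j+2 fails. So xy^t z = a^{p+p!} b^{p+p!-2} ∉ L.
This is a contradiction; hence L is not regular.

a^{p+p!} b^{p+p!-2}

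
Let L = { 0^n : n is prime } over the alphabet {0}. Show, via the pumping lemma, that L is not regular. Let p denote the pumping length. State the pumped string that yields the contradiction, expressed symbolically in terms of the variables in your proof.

Assume L is regular; let p be its pumping constant.
Let q be a prime with q ≥ p+2 (infinitely many primes exist), and take w = 0^q ∈ L with |w| = q ≥ p.
The pumping lemma gives a decomposition w = xyz where |xy| ≤ p and |y| > 0.
Then y = 0^k for some k with 1 ≤ k ≤ p.
Since 1 ≤ k ≤ p, |xz| = q-k. Pump with i = q+1: |xy^{q+1}z| = (q-k)+(q+1)k = q+qk = q(1+k), which is composite (both factors ≥ 2). So xy^{q+1}z = 0^{q(1+k)} ∉ L.
This is a contradiction; hence L is not regular.

0^{q(1+k)}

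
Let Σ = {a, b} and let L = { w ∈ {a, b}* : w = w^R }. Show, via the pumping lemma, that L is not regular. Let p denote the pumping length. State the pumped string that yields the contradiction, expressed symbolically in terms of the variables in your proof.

Assume L is regular; let p be its pumping constant.
Take w = a^p b a^p, a palindrome of length 2p+1 ≥ p.
Write w = xyz as guaranteed by the lemma, with |xy| ≤ p and |y| ≥ 1.
Because |xy| ≤ p and w begins with p copies of a, we have y = a^k with 1 ≤ k ≤ p.
Pump with i = 2: xy^2z = a^{p+k} b a^p. Its reverse is a^p b a^{p+k}, which differs from xy^2z since k ≥ 1. So xy^2z is not a palindrome and xy^2z ∉ L.
This contradicts the pumping lemma, so L is not regular.

a^{p+k} b a^p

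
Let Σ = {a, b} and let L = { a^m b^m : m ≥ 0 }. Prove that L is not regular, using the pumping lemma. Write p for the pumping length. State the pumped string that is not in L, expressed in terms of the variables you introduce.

Suppose for contradiction that L is regular, and let p be the pumping length.
Take w = a^p b^p. Then w ∈ L and |w| = 2p ≥ p.
The pumping lemma gives a decomposition w = xyz where |xy| ≤ p and |y| > 0.
Since the first p symbols of w are all a's and |xy| ≤ p, y lies entirely in the leading a-block: y = a^k for some k with 1 ≤ k ≤ p.
Pump with i = 2: xy^2z = a^{p+k} b^p. For this to lie in L we would need p = p+k, which forces k = 0. But k ≥ 1, so xy^2z ∉ L.
Contradiction. Therefore L is not regular.

a^{p+k} b^p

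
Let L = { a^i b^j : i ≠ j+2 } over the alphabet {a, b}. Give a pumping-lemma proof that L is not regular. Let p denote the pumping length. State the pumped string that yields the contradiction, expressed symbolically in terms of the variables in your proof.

Suppose for contradiction that L is regular, and let p be the pumping length.
Choose w = a^p b^{p+p!-2}. Since p ≠ (p+p!-2)+2 = p+p!, w ∈ L; and |w| ≥ p.
Write w = xyz as guaranteed by the lemma, with |xy| ≤ p and |y| > 0.
Because |xy| ≤ p and w begins with p copies of a, we have y = a^k with 1 ≤ k ≤ p.
Since 1 ≤ k ≤ p, k divides p!; set t = 1 + p!/k. Then xy^t z has p + (p!/k)·k = p + p! copies of a. Now the a-count is p+p! and (b-count)+2 = (p+p!-2)+2 = p+p!, so i ≠ j+2 fails. So xy^t z = a^{p+p!} b^{p+p!-2} ∉ L.
Contradiction. Therefore L is not regular.

a^{p+p!} b^{p+p!-2}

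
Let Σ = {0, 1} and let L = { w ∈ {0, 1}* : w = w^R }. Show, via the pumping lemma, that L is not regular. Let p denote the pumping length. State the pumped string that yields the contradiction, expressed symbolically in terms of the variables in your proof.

Toward a contradiction, assume L is regular with pumping length p.
Take w = 0^p 1 0^p, a palindrome of length 2p+1 ≥ p.
By the pumping lemma, w = xyz with |xy| ≤ p and y is nonempty.
The first p characters of w are 0's, so xy (and hence y) consists only of 0's. Write y = 0^k, 1 ≤ k ≤ p.
Pump with i = 2: xy^2z = 0^{p+k} 1 0^p. Its reverse is 0^p 1 0^{p+k}, which differs from xy^2z since k ≥ 1. So xy^2z is not a palindrome and xy^2z ∉ L.
This is a contradiction; hence L is not regular.

0^{p+k} 1 0^p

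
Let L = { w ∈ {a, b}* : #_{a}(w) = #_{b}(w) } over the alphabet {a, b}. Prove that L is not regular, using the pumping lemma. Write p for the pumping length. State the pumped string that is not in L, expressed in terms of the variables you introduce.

Toward a contradiction, assume L is regular with pumping length p.
Choose w = a^p b^p ∈ L with |w| = 2p ≥ p.
The pumping lemma gives a decomposition w = xyz where |xy| ≤ p and |y| > 0.
Since the first p symbols of w are all a's and |xy| ≤ p, y lies entirely in the leading a-block: y = a^k for some k with 1 ≤ k ≤ p.
Pump with i = 2: xy^2z = a^{p+k} b^p has p+k occurrences of a but only p of b. Since k ≥ 1 the counts differ, so xy^2z ∉ L.
This contradicts the pumping lemma, so L is not regular.

a^{p+k} b^p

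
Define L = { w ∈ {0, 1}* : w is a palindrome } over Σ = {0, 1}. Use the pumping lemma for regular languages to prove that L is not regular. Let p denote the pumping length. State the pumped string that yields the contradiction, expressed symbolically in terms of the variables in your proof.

0^{p+k} 1 0^p

Toward a contradiction, assume L is regular with pumping length p.
Take w = 0^p 1 0^p, a palindrome of length 2p+1 ≥ p.
By the pumping lemma, w = xyz with |xy| ≤ p and |y| > 0.
Since the first p symbols of w are all 0's and |xy| ≤ p, y lies entirely in the leading 0-block: y = 0^k for some k with 1 ≤ k ≤ p.
Pump with i = 2: xy^2z = 0^{p+k} 1 0^p. Its reverse is 0^p 1 0^{p+k}, which differs from xy^2z since k ≥ 1. So xy^2z is not a palindrome and xy^2z ∉ L.
This is a contradiction; hence L is not regular.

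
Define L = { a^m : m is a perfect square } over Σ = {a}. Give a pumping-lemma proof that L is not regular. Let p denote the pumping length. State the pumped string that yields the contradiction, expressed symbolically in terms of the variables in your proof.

a^{p²+k}

Assume L is regular; let p be its pumping constant.
Take w = a^{p²} ∈ L with |w| = p² ≥ p.
By the pumping lemma, w = xyz with |xy| ≤ p and |y| ≥ 1.
Then y = a^k for some k with 1 ≤ k ≤ p.
Pump with i = 2: xy^2z = a^{p²+k}. Since 1 ≤ k ≤ p, p² < p²+k ≤ p²+p < (p+1)², so p²+k lies strictly between consecutive squares and is not a perfect square. So xy^2z ∉ L.
This is a contradiction; hence L is not regular.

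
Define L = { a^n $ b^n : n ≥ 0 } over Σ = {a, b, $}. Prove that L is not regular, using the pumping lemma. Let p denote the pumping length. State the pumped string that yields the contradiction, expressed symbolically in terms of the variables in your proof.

Assume L is regular. Let p be the pumping length given by the pumping lemma.
Take w = a^p $ b^p ∈ L with |w| = 2p+1 ≥ p.
By the pumping lemma, w = xyz with |xy| ≤ p and y is nonempty.
Because |xy| ≤ p and w begins with p copies of a, we have y = a^k with 1 ≤ k ≤ p.
Pump with i = 2: xy^2z = a^{p+k} $ b^p, which would require p+k = p. But k ≥ 1, so xy^2z ∉ L.
This is a contradiction; hence L is not regular.

a^{p+k} $ b^p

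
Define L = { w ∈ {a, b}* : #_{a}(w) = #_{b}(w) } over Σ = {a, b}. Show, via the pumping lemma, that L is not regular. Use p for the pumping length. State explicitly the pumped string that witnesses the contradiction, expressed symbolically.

a^{p+k} b^p

Toward a contradiction, assume L is regular with pumping length p.
Choose w = a^p b^p ∈ L with |w| = 2p ≥ p.
By the pumping lemma, w = xyz with |xy| ≤ p and y is nonempty.
Because |xy| ≤ p and w begins with p copies of a, we have y = a^k with 1 ≤ k ≤ p.
Pump with i = 2: xy^2z = a^{p+k} b^p has p+k occurrences of a but only p of b. Since k ≥ 1 the counts differ, so xy^2z ∉ L.
Contradiction. Therefore L is not regular.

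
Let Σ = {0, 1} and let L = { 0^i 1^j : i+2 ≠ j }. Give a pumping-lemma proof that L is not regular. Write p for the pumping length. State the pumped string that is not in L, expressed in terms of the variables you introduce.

0^{p+p!} 1^{p+p!+2}

Suppose for contradiction that L is regular, and let p be the pumping length.
Choose w = 0^p 1^{p+p!+2}. Since p ≠ (p+p!+2)-2 = p+p!, w ∈ L; and |w| ≥ p.
The pumping lemma gives a decomposition w = xyz where |xy| ≤ p and y is nonempty.
Since the first p symbols of w are all 0's and |xy| ≤ p, y lies entirely in the leading 0-block: y = 0^k for some k with 1 ≤ k ≤ p.
Since 1 ≤ k ≤ p, k divides p!; set t = 1 + p!/k. Then xy^t z has p + (p!/k)·k = p + p! copies of 0. Now the 0-count is p+p! and (1-count)-2 = (p+p!+2)-2 = p+p!, so i+2 ≠ j fails. So xy^t z = 0^{p+p!} 1^{p+p!+2} ∉ L.
This is a contradiction; hence L is not regular.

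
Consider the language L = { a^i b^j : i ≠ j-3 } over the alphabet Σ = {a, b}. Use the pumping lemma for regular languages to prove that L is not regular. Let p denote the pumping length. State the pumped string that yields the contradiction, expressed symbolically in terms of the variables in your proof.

Suppose for contradiction that L is regular, and let p be the pumping length.
Choose w = a^p b^{p+p!+3}. Since p ≠ (p+p!+3)-3 = p+p!, w ∈ L; and |w| ≥ p.
The pumping lemma gives a decomposition w = xyz where |xy| ≤ p and y is nonempty.
Because |xy| ≤ p and w begins with p copies of a, we have y = a^k with 1 ≤ k ≤ p.
Since 1 ≤ k ≤ p, k divides p!; set t = 1 + p!/k. Then xy^t z has p + (p!/k)·k = p + p! copies of a. Now the a-count is p+p! and (b-count)-3 = (p+p!+3)-3 = p+p!, so i ≠ j-3 fails. So xy^t z = a^{p+p!} b^{p+p!+3} ∉ L.
This contradicts the pumping lemma, so L is not regular.

a^{p+p!} b^{p+p!+3}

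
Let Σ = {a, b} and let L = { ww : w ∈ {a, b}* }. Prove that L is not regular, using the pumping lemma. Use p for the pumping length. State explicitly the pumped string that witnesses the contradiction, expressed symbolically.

a^{p+k} b^p a^p b^p

Toward a contradiction, assume L is regular with pumping length p.
Take w = a^p b^p a^p b^p = uu where u = a^pb^p; then w ∈ L and |w| = 4p ≥ p.
By the pumping lemma, w = xyz with |xy| ≤ p and |y| > 0.
Since the first p symbols of w are all a's and |xy| ≤ p, y lies entirely in the leading a-block: y = a^k for some k with 1 ≤ k ≤ p.
Pump with i = 2: xy^2z = a^{p+k} b^p a^p b^p, of length 4p+k. Suppose this equals vv. The string starts with a and ends with b, so v does too; thus the boundary between the two copies of v is a b→a transition. There is exactly one such transition, at position 2p+k, so |v| = 2p+k and |vv| = 4p+2k ≠ 4p+k since k ≥ 1. So xy^2z ∉ L.
Contradiction. Therefore L is not regular.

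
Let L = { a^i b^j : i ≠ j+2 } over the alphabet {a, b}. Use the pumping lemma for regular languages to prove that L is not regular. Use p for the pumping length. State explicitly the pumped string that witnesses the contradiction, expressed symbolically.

a^{p+p!} b^{p+p!-2}

Suppose for contradiction that L is regular, and let p be the pumping length.
Choose w = a^p b^{p+p!-2}. Since p ≠ (p+p!-2)+2 = p+p!, w ∈ L; and |w| ≥ p.
The pumping lemma gives a decomposition w = xyz where |xy| ≤ p and |y| > 0.
Because |xy| ≤ p and w begins with p copies of a, we have y = a^k with 1 ≤ k ≤ p.
Since 1 ≤ k ≤ p, k divides p!; set t = 1 + p!/k. Then xy^t z has p + (p!/k)·k = p + p! copies of a. Now the a-count is p+p! and (b-count)+2 = (p+p!-2)+2 = p+p!, so i ≠ j+2 fails. So xy^t z = a^{p+p!} b^{p+p!-2} ∉ L.
This contradicts the pumping lemma, so L is not regular.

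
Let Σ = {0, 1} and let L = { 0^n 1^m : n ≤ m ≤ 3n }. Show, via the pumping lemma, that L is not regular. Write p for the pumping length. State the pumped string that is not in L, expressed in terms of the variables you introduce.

0^{p+k} 1^p

Toward a contradiction, assume L is regular with pumping length p.
Take w = 0^p 1^p ∈ L (since p ≤ p ≤ 3p), with |w| = 2p ≥ p.
The pumping lemma gives a decomposition w = xyz where |xy| ≤ p and |y| > 0.
Because |xy| ≤ p and w begins with p copies of 0, we have y = 0^k with 1 ≤ k ≤ p.
Pump with i = 2: xy^2z = 0^{p+k} 1^p. Now n = p+k > p = m, so the condition n ≤ m fails. Thus xy^2z ∉ L.
Contradiction. Therefore L is not regular.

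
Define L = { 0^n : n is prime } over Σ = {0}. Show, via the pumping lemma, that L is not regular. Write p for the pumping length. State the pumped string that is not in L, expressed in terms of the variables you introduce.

Toward a contradiction, assume L is regular with pumping length p.
Let q be a prime with q ≥ p+2 (infinitely many primes exist), and take w = 0^q ∈ L with |w| = q ≥ p.
Write w = xyz as guaranteed by the lemma, with |xy| ≤ p and |y| > 0.
Then y = 0^k for some k with 1 ≤ k ≤ p.
Since 1 ≤ k ≤ p, |xz| = q-k. Pump with i = q+1: |xy^{q+1}z| = (q-k)+(q+1)k = q+qk = q(1+k), which is composite (both factors ≥ 2). So xy^{q+1}z = 0^{q(1+k)} ∉ L.
Contradiction. Therefore L is not regular.

0^{q(1+k)}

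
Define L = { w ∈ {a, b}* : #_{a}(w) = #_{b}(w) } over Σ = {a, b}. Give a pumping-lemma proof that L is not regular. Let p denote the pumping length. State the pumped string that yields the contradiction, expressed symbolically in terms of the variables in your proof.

a^{p+k} b^p

Assume L is regular. Let p be the pumping length given by the pumping lemma.
Choose w = a^p b^p ∈ L with |w| = 2p ≥ p.
Write w = xyz as guaranteed by the lemma, with |xy| ≤ p and |y| > 0.
The first p characters of w are a's, so xy (and hence y) consists only of a's. Write y = a^k, 1 ≤ k ≤ p.
Pump with i = 2: xy^2z = a^{p+k} b^p has p+k occurrences of a but only p of b. Since k ≥ 1 the counts differ, so xy^2z ∉ L.
Contradiction. Therefore L is not regular.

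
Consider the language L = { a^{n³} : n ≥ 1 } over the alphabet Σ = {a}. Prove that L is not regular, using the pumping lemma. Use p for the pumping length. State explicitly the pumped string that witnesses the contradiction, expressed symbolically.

Toward a contradiction, assume L is regular with pumping length p.
Take w = a^{p³} ∈ L with |w| = p³ ≥ p.
By the pumping lemma, w = xyz with |xy| ≤ p and |y| ≥ 1.
Then y = a^k for some k with 1 ≤ k ≤ p.
Pump with i = 2: xy^2z = a^{p³+k}. Since 1 ≤ k ≤ p, p³ < p³+k ≤ p³+p < p³+3p²+3p+1 = (p+1)³, so p³+k is not a perfect cube. So xy^2z ∉ L.
This contradicts the pumping lemma, so L is not regular.

a^{p³+k}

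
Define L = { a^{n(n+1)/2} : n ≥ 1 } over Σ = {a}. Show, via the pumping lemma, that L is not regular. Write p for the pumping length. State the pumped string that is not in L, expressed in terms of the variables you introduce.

Suppose for contradiction that L is regular, and let p be the pumping length.
Take w = a^{p(p+1)/2} ∈ L with |w| = p(p+1)/2 ≥ p.
The pumping lemma gives a decomposition w = xyz where |xy| ≤ p and y is nonempty.
Then y = a^k for some k with 1 ≤ k ≤ p.
Pump with i = 2: xy^2z = a^{p(p+1)/2+k}. Since 1 ≤ k ≤ p, p(p+1)/2 < p(p+1)/2+k ≤ p(p+1)/2+p < (p+1)(p+2)/2, so p(p+1)/2+k is strictly between consecutive triangular numbers. So xy^2z ∉ L.
This is a contradiction; hence L is not regular.

a^{p(p+1)/2+k}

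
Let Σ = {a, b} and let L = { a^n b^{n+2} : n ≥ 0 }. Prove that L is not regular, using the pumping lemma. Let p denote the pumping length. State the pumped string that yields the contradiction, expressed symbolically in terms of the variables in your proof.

Assume L is regular; let p be its pumping constant.
Choose w = a^p b^{p+2}, which is in L with |w| = 2p+2 ≥ p.
The pumping lemma gives a decomposition w = xyz where |xy| ≤ p and y is nonempty.
Since the first p symbols of w are all a's and |xy| ≤ p, y lies entirely in the leading a-block: y = a^k for some k with 1 ≤ k ≤ p.
Pump with i = 2: xy^2z = a^{p+k} b^{p+2}. For this to lie in L we would need p+2 = (p+k)+2, which forces k = 0. But k ≥ 1, so xy^2z ∉ L.
Contradiction. Therefore L is not regular.

a^{p+k} b^{p+2}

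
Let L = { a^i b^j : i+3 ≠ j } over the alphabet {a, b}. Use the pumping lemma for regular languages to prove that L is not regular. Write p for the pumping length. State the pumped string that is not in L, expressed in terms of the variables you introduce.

a^{p+p!} b^{p+p!+3}

Suppose for contradiction that L is regular, and let p be the pumping length.
Choose w = a^p b^{p+p!+3}. Since p ≠ (p+p!+3)-3 = p+p!, w ∈ L; and |w| ≥ p.
Write w = xyz as guaranteed by the lemma, with |xy| ≤ p and |y| > 0.
The first p characters of w are a's, so xy (and hence y) consists only of a's. Write y = a^k, 1 ≤ k ≤ p.
Since 1 ≤ k ≤ p, k divides p!; set t = 1 + p!/k. Then xy^t z has p + (p!/k)·k = p + p! copies of a. Now the a-count is p+p! and (b-count)-3 = (p+p!+3)-3 = p+p!, so i+3 ≠ j fails. So xy^t z = a^{p+p!} b^{p+p!+3} ∉ L.
This contradicts the pumping lemma, so L is not regular.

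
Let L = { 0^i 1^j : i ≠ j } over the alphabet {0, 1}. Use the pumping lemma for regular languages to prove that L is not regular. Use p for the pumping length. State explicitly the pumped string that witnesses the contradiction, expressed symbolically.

Suppose for contradiction that L is regular, and let p be the pumping length.
Choose w = 0^p 1^{p+p!}. Since p ≠ p+p!, w ∈ L; and |w| ≥ p.
By the pumping lemma, w = xyz with |xy| ≤ p and |y| ≥ 1.
Because |xy| ≤ p and w begins with p copies of 0, we have y = 0^k with 1 ≤ k ≤ p.
Since 1 ≤ k ≤ p, k divides p!; set t = 1 + p!/k. Then xy^t z has p + (p!/k)·k = p + p! copies of 0. Now the 0-count equals the 1-count, so i ≠ j fails. So xy^t z = 0^{p+p!} 1^{p+p!} ∉ L.
This contradicts the pumping lemma, so L is not regular.

0^{p+p!} 1^{p+p!}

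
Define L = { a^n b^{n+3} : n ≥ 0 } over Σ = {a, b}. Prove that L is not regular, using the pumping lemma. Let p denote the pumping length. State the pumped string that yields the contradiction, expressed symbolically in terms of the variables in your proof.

Assume L is regular. Let p be the pumping length given by the pumping lemma.
Let w = a^p b^{p+3} ∈ L; note |w| = 2p+3 ≥ p.
By the pumping lemma, w = xyz with |xy| ≤ p and |y| > 0.
The first p characters of w are a's, so xy (and hence y) consists only of a's. Write y = a^k, 1 ≤ k ≤ p.
Pump with i = 2: xy^2z = a^{p+k} b^{p+3}. For this to lie in L we would need p+3 = (p+k)+3, which forces k = 0. But k ≥ 1, so xy^2z ∉ L.
Contradiction. Therefore L is not regular.

a^{p+k} b^{p+3}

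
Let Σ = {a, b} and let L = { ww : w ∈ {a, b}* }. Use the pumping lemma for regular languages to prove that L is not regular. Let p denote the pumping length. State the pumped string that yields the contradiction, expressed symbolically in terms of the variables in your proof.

a^{p+k} b^p a^p b^p

Suppose for contradiction that L is regular, and let p be the pumping length.
Take w = a^p b^p a^p b^p = uu where u = a^pb^p; then w ∈ L and |w| = 4p ≥ p.
By the pumping lemma, w = xyz with |xy| ≤ p and |y| ≥ 1.
Because |xy| ≤ p and w begins with p copies of a, we have y = a^k with 1 ≤ k ≤ p.
Pump with i = 2: xy^2z = a^{p+k} b^p a^p b^p, of length 4p+k. Suppose this equals vv. The string starts with a and ends with b, so v does too; thus the boundary between the two copies of v is a b→a transition. There is exactly one such transition, at position 2p+k, so |v| = 2p+k and |vv| = 4p+2k ≠ 4p+k since k ≥ 1. So xy^2z ∉ L.
This contradicts the pumping lemma, so L is not regular.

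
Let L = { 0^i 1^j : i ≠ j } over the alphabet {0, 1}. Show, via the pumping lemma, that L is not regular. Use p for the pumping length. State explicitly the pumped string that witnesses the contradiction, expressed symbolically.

0^{p+p!} 1^{p+p!}

Suppose for contradiction that L is regular, and let p be the pumping length.
Choose w = 0^p 1^{p+p!}. Since p ≠ p+p!, w ∈ L; and |w| ≥ p.
The pumping lemma gives a decomposition w = xyz where |xy| ≤ p and |y| > 0.
The first p characters of w are 0's, so xy (and hence y) consists only of 0's. Write y = 0^k, 1 ≤ k ≤ p.
Since 1 ≤ k ≤ p, k divides p!; set t = 1 + p!/k. Then xy^t z has p + (p!/k)·k = p + p! copies of 0. Now the 0-count equals the 1-count, so i ≠ j fails. So xy^t z = 0^{p+p!} 1^{p+p!} ∉ L.
This is a contradiction; hence L is not regular.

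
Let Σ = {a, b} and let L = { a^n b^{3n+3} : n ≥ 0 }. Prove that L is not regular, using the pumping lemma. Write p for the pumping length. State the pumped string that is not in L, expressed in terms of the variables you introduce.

Assume L is regular. Let p be the pumping length given by the pumping lemma.
Choose w = a^p b^{3p+3}, which is in L with |w| = 4p+3 ≥ p.
Write w = xyz as guaranteed by the lemma, with |xy| ≤ p and |y| > 0.
Since the first p symbols of w are all a's and |xy| ≤ p, y lies entirely in the leading a-block: y = a^k for some k with 1 ≤ k ≤ p.
Pump with i = 2: xy^2z = a^{p+k} b^{3p+3}. For this to lie in L we would need 3p+3 = 3(p+k)+3, which forces k = 0. But k ≥ 1, so xy^2z ∉ L.
This contradicts the pumping lemma, so L is not regular.

a^{p+k} b^{3p+3}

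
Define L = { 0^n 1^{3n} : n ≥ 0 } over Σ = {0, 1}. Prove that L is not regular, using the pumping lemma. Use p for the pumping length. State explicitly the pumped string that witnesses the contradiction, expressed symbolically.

0^{p+k} 1^{3p}

Suppose for contradiction that L is regular, and let p be the pumping length.
Choose w = 0^p 1^{3p}, which is in L with |w| = 4p ≥ p.
Write w = xyz as guaranteed by the lemma, with |xy| ≤ p and y is nonempty.
Since the first p symbols of w are all 0's and |xy| ≤ p, y lies entirely in the leading 0-block: y = 0^k for some k with 1 ≤ k ≤ p.
Pump with i = 2: xy^2z = 0^{p+k} 1^{3p}. For this to lie in L we would need 3p = 3(p+k), which forces k = 0. But k ≥ 1, so xy^2z ∉ L.
This contradicts the pumping lemma, so L is not regular.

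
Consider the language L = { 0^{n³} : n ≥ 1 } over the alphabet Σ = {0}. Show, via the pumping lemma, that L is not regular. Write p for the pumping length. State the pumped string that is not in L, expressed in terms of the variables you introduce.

0^{p³+k}

Assume L is regular. Let p be the pumping length given by the pumping lemma.
Take w = 0^{p³} ∈ L with |w| = p³ ≥ p.
By the pumping lemma, w = xyz with |xy| ≤ p and y is nonempty.
Then y = 0^k for some k with 1 ≤ k ≤ p.
Pump with i = 2: xy^2z = 0^{p³+k}. Since 1 ≤ k ≤ p, p³ < p³+k ≤ p³+p < p³+3p²+3p+1 = (p+1)³, so p³+k is not a perfect cube. So xy^2z ∉ L.
This is a contradiction; hence L is not regular.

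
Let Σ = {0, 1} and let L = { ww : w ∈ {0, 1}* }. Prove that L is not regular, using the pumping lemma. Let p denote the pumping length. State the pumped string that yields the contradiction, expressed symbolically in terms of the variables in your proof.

0^{p+k} 1^p 0^p 1^p

Assume L is regular. Let p be the pumping length given by the pumping lemma.
Take w = 0^p 1^p 0^p 1^p = uu where u = 0^p1^p; then w ∈ L and |w| = 4p ≥ p.
By the pumping lemma, w = xyz with |xy| ≤ p and |y| ≥ 1.
The first p characters of w are 0's, so xy (and hence y) consists only of 0's. Write y = 0^k, 1 ≤ k ≤ p.
Pump with i = 2: xy^2z = 0^{p+k} 1^p 0^p 1^p, of length 4p+k. Suppose this equals vv. The string starts with 0 and ends with 1, so v does too; thus the boundary between the two copies of v is a 1→0 transition. There is exactly one such transition, at position 2p+k, so |v| = 2p+k and |vv| = 4p+2k ≠ 4p+k since k ≥ 1. So xy^2z ∉ L.
This is a contradiction; hence L is not regular.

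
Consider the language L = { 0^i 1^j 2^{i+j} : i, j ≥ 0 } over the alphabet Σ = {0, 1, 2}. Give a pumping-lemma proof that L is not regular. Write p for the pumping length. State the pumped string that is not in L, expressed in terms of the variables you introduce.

0^{p+k} 1^p 2^{2p}

Toward a contradiction, assume L is regular with pumping length p.
Take w = 0^p 1^p 2^{2p} ∈ L (with i=j=p, i+j=2p), |w| = 4p ≥ p.
By the pumping lemma, w = xyz with |xy| ≤ p and |y| ≥ 1.
Since the first p symbols of w are all 0's and |xy| ≤ p, y lies entirely in the leading 0-block: y = 0^k for some k with 1 ≤ k ≤ p.
Consider xy^2z = 0^{p+k} 1^p 2^{2p}. Now the 0- and 1-counts sum to 2p+k, but the 2-count is 2p ≠ 2p+k. So xy^2z ∉ L.
This contradicts the pumping lemma, so L is not regular.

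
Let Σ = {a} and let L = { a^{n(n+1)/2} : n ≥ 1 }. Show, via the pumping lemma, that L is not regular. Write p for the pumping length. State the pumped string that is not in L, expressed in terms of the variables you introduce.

Toward a contradiction, assume L is regular with pumping length p.
Take w = a^{p(p+1)/2} ∈ L with |w| = p(p+1)/2 ≥ p.
By the pumping lemma, w = xyz with |xy| ≤ p and |y| > 0.
Then y = a^k for some k with 1 ≤ k ≤ p.
Pump with i = 2: xy^2z = a^{p(p+1)/2+k}. Since 1 ≤ k ≤ p, p(p+1)/2 < p(p+1)/2+k ≤ p(p+1)/2+p < (p+1)(p+2)/2, so p(p+1)/2+k is strictly between consecutive triangular numbers. So xy^2z ∉ L.
This is a contradiction; hence L is not regular.

a^{p(p+1)/2+k}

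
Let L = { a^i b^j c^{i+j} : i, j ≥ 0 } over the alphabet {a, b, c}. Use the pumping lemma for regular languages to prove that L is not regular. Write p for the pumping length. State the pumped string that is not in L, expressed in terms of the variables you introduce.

a^{p+k} b^p c^{2p}

Toward a contradiction, assume L is regular with pumping length p.
Take w = a^p b^p c^{2p} ∈ L (with i=j=p, i+j=2p), |w| = 4p ≥ p.
The pumping lemma gives a decomposition w = xyz where |xy| ≤ p and |y| ≥ 1.
Because |xy| ≤ p and w begins with p copies of a, we have y = a^k with 1 ≤ k ≤ p.
Consider xy^2z = a^{p+k} b^p c^{2p}. Now the a- and b-counts sum to 2p+k, but the c-count is 2p ≠ 2p+k. So xy^2z ∉ L.
This contradicts the pumping lemma, so L is not regular.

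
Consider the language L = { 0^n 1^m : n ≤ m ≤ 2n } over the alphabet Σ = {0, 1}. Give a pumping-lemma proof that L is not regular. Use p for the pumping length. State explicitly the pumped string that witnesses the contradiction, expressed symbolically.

0^{p+k} 1^p

Assume L is regular; let p be its pumping constant.
Take w = 0^p 1^p ∈ L (since p ≤ p ≤ 2p), with |w| = 2p ≥ p.
By the pumping lemma, w = xyz with |xy| ≤ p and y is nonempty.
Because |xy| ≤ p and w begins with p copies of 0, we have y = 0^k with 1 ≤ k ≤ p.
Pump with i = 2: xy^2z = 0^{p+k} 1^p. Now n = p+k > p = m, so the condition n ≤ m fails. Thus xy^2z ∉ L.
Contradiction. Therefore L is not regular.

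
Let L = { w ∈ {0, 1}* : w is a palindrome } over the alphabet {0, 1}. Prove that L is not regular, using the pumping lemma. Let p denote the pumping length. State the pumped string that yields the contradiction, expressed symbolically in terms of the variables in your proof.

0^{p+k} 1 0^p

Toward a contradiction, assume L is regular with pumping length p.
Take w = 0^p 1 0^p, a palindrome of length 2p+1 ≥ p.
Write w = xyz as guaranteed by the lemma, with |xy| ≤ p and |y| > 0.
Because |xy| ≤ p and w begins with p copies of 0, we have y = 0^k with 1 ≤ k ≤ p.
Pump with i = 2: xy^2z = 0^{p+k} 1 0^p. Its reverse is 0^p 1 0^{p+k}, which differs from xy^2z since k ≥ 1. So xy^2z is not a palindrome and xy^2z ∉ L.
Contradiction. Therefore L is not regular.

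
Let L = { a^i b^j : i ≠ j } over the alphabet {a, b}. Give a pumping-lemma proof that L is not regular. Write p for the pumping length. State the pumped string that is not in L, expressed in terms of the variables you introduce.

Toward a contradiction, assume L is regular with pumping length p.
Choose w = a^p b^{p+p!}. Since p ≠ p+p!, w ∈ L; and |w| ≥ p.
By the pumping lemma, w = xyz with |xy| ≤ p and y is nonempty.
The first p characters of w are a's, so xy (and hence y) consists only of a's. Write y = a^k, 1 ≤ k ≤ p.
Since 1 ≤ k ≤ p, k divides p!; set t = 1 + p!/k. Then xy^t z has p + (p!/k)·k = p + p! copies of a. Now the a-count equals the b-count, so i ≠ j fails. So xy^t z = a^{p+p!} b^{p+p!} ∉ L.
This contradicts the pumping lemma, so L is not regular.

a^{p+p!} b^{p+p!}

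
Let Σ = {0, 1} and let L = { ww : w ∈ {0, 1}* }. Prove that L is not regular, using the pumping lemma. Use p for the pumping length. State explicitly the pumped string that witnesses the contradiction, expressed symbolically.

0^{p+k} 1^p 0^p 1^p

Suppose for contradiction that L is regular, and let p be the pumping length.
Take w = 0^p 1^p 0^p 1^p = uu where u = 0^p1^p; then w ∈ L and |w| = 4p ≥ p.
Write w = xyz as guaranteed by the lemma, with |xy| ≤ p and y is nonempty.
Since the first p symbols of w are all 0's and |xy| ≤ p, y lies entirely in the leading 0-block: y = 0^k for some k with 1 ≤ k ≤ p.
Pump with i = 2: xy^2z = 0^{p+k} 1^p 0^p 1^p, of length 4p+k. Suppose this equals vv. The string starts with 0 and ends with 1, so v does too; thus the boundary between the two copies of v is a 1→0 transition. There is exactly one such transition, at position 2p+k, so |v| = 2p+k and |vv| = 4p+2k ≠ 4p+k since k ≥ 1. So xy^2z ∉ L.
Contradiction. Therefore L is not regular.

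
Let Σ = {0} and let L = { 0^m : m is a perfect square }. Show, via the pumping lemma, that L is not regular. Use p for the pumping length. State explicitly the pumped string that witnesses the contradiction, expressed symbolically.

0^{p²+k}

Assume L is regular; let p be its pumping constant.
Take w = 0^{p²} ∈ L with |w| = p² ≥ p.
Write w = xyz as guaranteed by the lemma, with |xy| ≤ p and |y| > 0.
Then y = 0^k for some k with 1 ≤ k ≤ p.
Pump with i = 2: xy^2z = 0^{p²+k}. Since 1 ≤ k ≤ p, p² < p²+k ≤ p²+p < (p+1)², so p²+k lies strictly between consecutive squares and is not a perfect square. So xy^2z ∉ L.
This contradicts the pumping lemma, so L is not regular.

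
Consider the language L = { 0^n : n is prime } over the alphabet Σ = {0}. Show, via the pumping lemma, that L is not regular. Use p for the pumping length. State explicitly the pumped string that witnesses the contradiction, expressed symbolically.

Assume L is regular; let p be its pumping constant.
Let q be a prime with q ≥ p+2 (infinitely many primes exist), and take w = 0^q ∈ L with |w| = q ≥ p.
By the pumping lemma, w = xyz with |xy| ≤ p and |y| > 0.
Then y = 0^k for some k with 1 ≤ k ≤ p.
Since 1 ≤ k ≤ p, |xz| = q-k. Pump with i = q+1: |xy^{q+1}z| = (q-k)+(q+1)k = q+qk = q(1+k), which is composite (both factors ≥ 2). So xy^{q+1}z = 0^{q(1+k)} ∉ L.
Contradiction. Therefore L is not regular.

0^{q(1+k)}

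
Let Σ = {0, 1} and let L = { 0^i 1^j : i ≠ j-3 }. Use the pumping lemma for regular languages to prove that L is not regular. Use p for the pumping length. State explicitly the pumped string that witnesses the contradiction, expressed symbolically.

0^{p+p!} 1^{p+p!+3}

Assume L is regular; let p be its pumping constant.
Choose w = 0^p 1^{p+p!+3}. Since p ≠ (p+p!+3)-3 = p+p!, w ∈ L; and |w| ≥ p.
The pumping lemma gives a decomposition w = xyz where |xy| ≤ p and |y| ≥ 1.
Because |xy| ≤ p and w begins with p copies of 0, we have y = 0^k with 1 ≤ k ≤ p.
Since 1 ≤ k ≤ p, k divides p!; set t = 1 + p!/k. Then xy^t z has p + (p!/k)·k = p + p! copies of 0. Now the 0-count is p+p! and (1-count)-3 = (p+p!+3)-3 = p+p!, so i ≠ j-3 fails. So xy^t z = 0^{p+p!} 1^{p+p!+3} ∉ L.
This is a contradiction; hence L is not regular.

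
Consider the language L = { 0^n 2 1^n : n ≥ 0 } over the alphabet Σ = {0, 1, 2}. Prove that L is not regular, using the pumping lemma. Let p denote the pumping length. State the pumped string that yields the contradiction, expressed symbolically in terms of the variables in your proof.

0^{p+k} 2 1^p

Assume L is regular; let p be its pumping constant.
Take w = 0^p 2 1^p ∈ L with |w| = 2p+1 ≥ p.
The pumping lemma gives a decomposition w = xyz where |xy| ≤ p and |y| ≥ 1.
The first p characters of w are 0's, so xy (and hence y) consists only of 0's. Write y = 0^k, 1 ≤ k ≤ p.
Pump with i = 2: xy^2z = 0^{p+k} 2 1^p, which would require p+k = p. But k ≥ 1, so xy^2z ∉ L.
Contradiction. Therefore L is not regular.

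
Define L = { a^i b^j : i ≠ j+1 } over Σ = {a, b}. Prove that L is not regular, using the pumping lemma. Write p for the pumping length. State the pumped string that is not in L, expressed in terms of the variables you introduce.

Assume L is regular. Let p be the pumping length given by the pumping lemma.
Choose w = a^p b^{p+p!-1}. Since p ≠ (p+p!-1)+1 = p+p!, w ∈ L; and |w| ≥ p.
By the pumping lemma, w = xyz with |xy| ≤ p and |y| > 0.
The first p characters of w are a's, so xy (and hence y) consists only of a's. Write y = a^k, 1 ≤ k ≤ p.
Since 1 ≤ k ≤ p, k divides p!; set t = 1 + p!/k. Then xy^t z has p + (p!/k)·k = p + p! copies of a. Now the a-count is p+p! and (b-count)+1 = (p+p!-1)+1 = p+p!, so i ≠ j+1 fails. So xy^t z = a^{p+p!} b^{p+p!-1} ∉ L.
This is a contradiction; hence L is not regular.

a^{p+p!} b^{p+p!-1}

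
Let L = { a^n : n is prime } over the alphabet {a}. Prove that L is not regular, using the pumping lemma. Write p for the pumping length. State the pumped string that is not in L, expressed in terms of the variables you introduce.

a^{q(1+k)}

Assume L is regular; let p be its pumping constant.
Let q be a prime with q ≥ p+2 (infinitely many primes exist), and take w = a^q ∈ L with |w| = q ≥ p.
The pumping lemma gives a decomposition w = xyz where |xy| ≤ p and y is nonempty.
Then y = a^k for some k with 1 ≤ k ≤ p.
Since 1 ≤ k ≤ p, |xz| = q-k. Pump with i = q+1: |xy^{q+1}z| = (q-k)+(q+1)k = q+qk = q(1+k), which is composite (both factors ≥ 2). So xy^{q+1}z = a^{q(1+k)} ∉ L.
Contradiction. Therefore L is not regular.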